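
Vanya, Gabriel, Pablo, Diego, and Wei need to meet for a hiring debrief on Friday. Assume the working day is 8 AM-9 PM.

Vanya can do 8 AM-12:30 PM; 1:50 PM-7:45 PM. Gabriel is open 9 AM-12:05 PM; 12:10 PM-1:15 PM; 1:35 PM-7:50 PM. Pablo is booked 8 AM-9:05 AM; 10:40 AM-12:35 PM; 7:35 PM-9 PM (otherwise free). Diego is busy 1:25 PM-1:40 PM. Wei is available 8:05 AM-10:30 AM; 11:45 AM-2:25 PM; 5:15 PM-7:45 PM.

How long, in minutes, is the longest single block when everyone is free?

140

Vanya free: 08:00-12:30, 13:50-19:45.
Gabriel free: 09:00-12:05, 12:10-13:15, 13:35-19:50.
Pablo free: 09:05-10:40, 12:35-19:35 (invert busy blocks within the working day).
Diego free: 08:00-13:25, 13:40-21:00 (invert busy blocks within the working day).
Wei free: 08:05-10:30, 11:45-14:25, 17:15-19:45.
Vanya ∩ Gabriel: 09:00-12:05, 12:10-12:30, 13:50-19:45.
Vanya ∩ Gabriel ∩ Pablo: 09:05-10:40, 13:50-19:35.
Vanya ∩ Gabriel ∩ Pablo ∩ Diego: 09:05-10:40, 13:50-19:35.
Vanya ∩ Gabriel ∩ Pablo ∩ Diego ∩ Wei: 09:05-10:30, 13:50-14:25, 17:15-19:35.
The longest is 17:15-19:35 at 140 minutes.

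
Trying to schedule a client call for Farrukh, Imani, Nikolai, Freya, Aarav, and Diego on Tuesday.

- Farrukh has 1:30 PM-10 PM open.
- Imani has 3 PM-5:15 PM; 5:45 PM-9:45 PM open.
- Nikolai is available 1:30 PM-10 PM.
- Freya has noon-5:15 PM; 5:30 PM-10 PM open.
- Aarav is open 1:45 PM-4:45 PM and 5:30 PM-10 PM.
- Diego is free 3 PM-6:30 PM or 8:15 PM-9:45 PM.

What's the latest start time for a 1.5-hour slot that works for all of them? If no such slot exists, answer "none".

Farrukh ∩ Imani: 15:00-17:15, 17:45-21:45.
Farrukh ∩ Imani ∩ Nikolai: 15:00-17:15, 17:45-21:45.
Farrukh ∩ Imani ∩ Nikolai ∩ Freya: 15:00-17:15, 17:45-21:45.
Farrukh ∩ Imani ∩ Nikolai ∩ Freya ∩ Aarav: 15:00-16:45, 17:45-21:45.
Farrukh ∩ Imani ∩ Nikolai ∩ Freya ∩ Aarav ∩ Diego: 15:00-16:45, 17:45-18:30, 20:15-21:45.
The last common window of at least 90 minutes is 20:15-21:45; a 90-minute meeting can start as late as 20:15 and still end by 21:45.

20:15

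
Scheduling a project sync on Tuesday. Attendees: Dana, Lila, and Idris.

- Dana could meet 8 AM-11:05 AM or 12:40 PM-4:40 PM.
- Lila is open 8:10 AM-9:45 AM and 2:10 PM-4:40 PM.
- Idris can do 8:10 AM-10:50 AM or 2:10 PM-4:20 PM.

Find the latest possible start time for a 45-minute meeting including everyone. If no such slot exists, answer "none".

Dana ∩ Lila: 08:10-09:45, 14:10-16:40.
Dana ∩ Lila ∩ Idris: 08:10-09:45, 14:10-16:20.
The last common window of at least 45 minutes is 14:10-16:20; a 45-minute meeting can start as late as 15:35 and still end by 16:20.

15:35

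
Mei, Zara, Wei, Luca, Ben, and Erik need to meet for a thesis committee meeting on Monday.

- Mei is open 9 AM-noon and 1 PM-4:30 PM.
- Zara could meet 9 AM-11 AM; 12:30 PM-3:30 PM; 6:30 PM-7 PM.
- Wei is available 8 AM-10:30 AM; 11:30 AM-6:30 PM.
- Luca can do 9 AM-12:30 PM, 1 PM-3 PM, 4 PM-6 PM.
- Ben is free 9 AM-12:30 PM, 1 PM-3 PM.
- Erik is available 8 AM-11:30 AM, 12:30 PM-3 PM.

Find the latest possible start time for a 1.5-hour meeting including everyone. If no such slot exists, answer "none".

13:30

Mei ∩ Zara: 09:00-11:00, 13:00-15:30.
Mei ∩ Zara ∩ Wei: 09:00-10:30, 13:00-15:30.
Mei ∩ Zara ∩ Wei ∩ Luca: 09:00-10:30, 13:00-15:00.
Mei ∩ Zara ∩ Wei ∩ Luca ∩ Ben: 09:00-10:30, 13:00-15:00.
Mei ∩ Zara ∩ Wei ∩ Luca ∩ Ben ∩ Erik: 09:00-10:30, 13:00-15:00.
The last common window of at least 90 minutes is 13:00-15:00; a 90-minute meeting can start as late as 13:30 and still end by 15:00.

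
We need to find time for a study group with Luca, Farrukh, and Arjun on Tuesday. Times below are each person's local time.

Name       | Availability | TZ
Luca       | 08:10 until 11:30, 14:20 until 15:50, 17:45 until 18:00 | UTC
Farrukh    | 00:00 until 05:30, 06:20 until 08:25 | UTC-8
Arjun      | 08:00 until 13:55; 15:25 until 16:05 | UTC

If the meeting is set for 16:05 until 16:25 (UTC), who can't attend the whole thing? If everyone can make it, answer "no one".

Luca in UTC: 08:10-11:30, 14:20-15:50, 17:45-18:00.
Farrukh in UTC: 08:00-13:30, 14:20-16:25 (add 8h to convert from UTC-8).
Arjun in UTC: 08:00-13:55, 15:25-16:05.
Luca: not fully free for 16:05-16:25. Farrukh: free for 16:05-16:25. Arjun: not fully free for 16:05-16:25.

Arjun, Luca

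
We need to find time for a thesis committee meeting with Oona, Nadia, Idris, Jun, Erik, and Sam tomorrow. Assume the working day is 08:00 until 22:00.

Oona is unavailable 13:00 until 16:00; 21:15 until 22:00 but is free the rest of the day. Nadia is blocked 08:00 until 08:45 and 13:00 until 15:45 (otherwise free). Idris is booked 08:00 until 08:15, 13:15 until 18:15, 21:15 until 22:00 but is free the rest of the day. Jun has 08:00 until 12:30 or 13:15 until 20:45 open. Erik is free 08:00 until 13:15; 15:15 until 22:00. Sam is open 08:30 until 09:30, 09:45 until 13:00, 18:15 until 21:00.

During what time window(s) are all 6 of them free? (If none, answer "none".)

08:45-09:30, 09:45-12:30, 18:15-20:45

Oona free: 08:00-13:00, 16:00-21:15 (invert busy blocks within the working day).
Nadia free: 08:45-13:00, 15:45-22:00 (invert busy blocks within the working day).
Idris free: 08:15-13:15, 18:15-21:15 (invert busy blocks within the working day).
Jun free: 08:00-12:30, 13:15-20:45.
Erik free: 08:00-13:15, 15:15-22:00.
Sam free: 08:30-09:30, 09:45-13:00, 18:15-21:00.
Oona ∩ Nadia: 08:45-13:00, 16:00-21:15.
Oona ∩ Nadia ∩ Idris: 08:45-13:00, 18:15-21:15.
Oona ∩ Nadia ∩ Idris ∩ Jun: 08:45-12:30, 18:15-20:45.
Oona ∩ Nadia ∩ Idris ∩ Jun ∩ Erik: 08:45-12:30, 18:15-20:45.
Oona ∩ Nadia ∩ Idris ∩ Jun ∩ Erik ∩ Sam: 08:45-09:30, 09:45-12:30, 18:15-20:45.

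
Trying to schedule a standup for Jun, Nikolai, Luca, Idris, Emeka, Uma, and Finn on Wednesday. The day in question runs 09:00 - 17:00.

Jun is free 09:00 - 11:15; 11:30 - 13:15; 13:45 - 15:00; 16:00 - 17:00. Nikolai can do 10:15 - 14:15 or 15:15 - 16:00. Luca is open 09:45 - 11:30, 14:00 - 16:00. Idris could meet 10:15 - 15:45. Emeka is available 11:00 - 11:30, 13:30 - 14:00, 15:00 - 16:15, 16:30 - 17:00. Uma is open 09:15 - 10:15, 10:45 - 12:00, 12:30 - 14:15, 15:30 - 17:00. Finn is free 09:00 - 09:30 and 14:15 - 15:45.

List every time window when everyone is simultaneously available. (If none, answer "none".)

Jun ∩ Nikolai: 10:15-11:15, 11:30-13:15, 13:45-14:15.
Jun ∩ Nikolai ∩ Luca: 10:15-11:15, 14:00-14:15.
Jun ∩ Nikolai ∩ Luca ∩ Idris: 10:15-11:15, 14:00-14:15.
Jun ∩ Nikolai ∩ Luca ∩ Idris ∩ Emeka: 11:00-11:15.
Jun ∩ Nikolai ∩ Luca ∩ Idris ∩ Emeka ∩ Uma: 11:00-11:15.
Jun ∩ Nikolai ∩ Luca ∩ Idris ∩ Emeka ∩ Uma ∩ Finn: ∅.
There is no time when everyone is free.

none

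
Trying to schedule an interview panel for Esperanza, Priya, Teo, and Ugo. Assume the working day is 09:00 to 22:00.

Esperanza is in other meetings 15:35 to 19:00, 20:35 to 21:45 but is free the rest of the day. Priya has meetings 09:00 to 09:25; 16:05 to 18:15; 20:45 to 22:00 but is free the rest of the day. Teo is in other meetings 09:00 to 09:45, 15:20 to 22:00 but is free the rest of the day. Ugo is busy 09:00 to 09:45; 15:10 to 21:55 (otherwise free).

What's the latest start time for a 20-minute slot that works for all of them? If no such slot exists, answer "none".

14:50

Esperanza free: 09:00-15:35, 19:00-20:35, 21:45-22:00 (invert busy blocks within the working day).
Priya free: 09:25-16:05, 18:15-20:45 (invert busy blocks within the working day).
Teo free: 09:45-15:20 (invert busy blocks within the working day).
Ugo free: 09:45-15:10, 21:55-22:00 (invert busy blocks within the working day).
Esperanza ∩ Priya: 09:25-15:35, 19:00-20:35.
Esperanza ∩ Priya ∩ Teo: 09:45-15:20.
Esperanza ∩ Priya ∩ Teo ∩ Ugo: 09:45-15:10.
The last common window of at least 20 minutes is 09:45-15:10; a 20-minute meeting can start as late as 14:50 and still end by 15:10.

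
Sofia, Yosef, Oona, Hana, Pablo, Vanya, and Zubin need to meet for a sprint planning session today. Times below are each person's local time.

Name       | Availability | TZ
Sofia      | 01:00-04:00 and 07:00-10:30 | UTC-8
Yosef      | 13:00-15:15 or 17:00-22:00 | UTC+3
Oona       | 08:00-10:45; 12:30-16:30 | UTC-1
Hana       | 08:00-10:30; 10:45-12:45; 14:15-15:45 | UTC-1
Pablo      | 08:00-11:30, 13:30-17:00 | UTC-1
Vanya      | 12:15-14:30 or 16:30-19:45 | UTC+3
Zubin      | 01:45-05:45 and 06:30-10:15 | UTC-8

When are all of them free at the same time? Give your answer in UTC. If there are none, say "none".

10:00-11:30, 15:15-16:45

Sofia in UTC: 09:00-12:00, 15:00-18:30 (add 8h to convert from UTC-8).
Yosef in UTC: 10:00-12:15, 14:00-19:00 (subtract 3h to convert from UTC+3).
Oona in UTC: 09:00-11:45, 13:30-17:30 (add 1h to convert from UTC-1).
Hana in UTC: 09:00-11:30, 11:45-13:45, 15:15-16:45 (add 1h to convert from UTC-1).
Pablo in UTC: 09:00-12:30, 14:30-18:00 (add 1h to convert from UTC-1).
Vanya in UTC: 09:15-11:30, 13:30-16:45 (subtract 3h to convert from UTC+3).
Zubin in UTC: 09:45-13:45, 14:30-18:15 (add 8h to convert from UTC-8).
Sofia ∩ Yosef: 10:00-12:00, 15:00-18:30.
Sofia ∩ Yosef ∩ Oona: 10:00-11:45, 15:00-17:30.
Sofia ∩ Yosef ∩ Oona ∩ Hana: 10:00-11:30, 15:15-16:45.
Sofia ∩ Yosef ∩ Oona ∩ Hana ∩ Pablo: 10:00-11:30, 15:15-16:45.
Sofia ∩ Yosef ∩ Oona ∩ Hana ∩ Pablo ∩ Vanya: 10:00-11:30, 15:15-16:45.
Sofia ∩ Yosef ∩ Oona ∩ Hana ∩ Pablo ∩ Vanya ∩ Zubin: 10:00-11:30, 15:15-16:45.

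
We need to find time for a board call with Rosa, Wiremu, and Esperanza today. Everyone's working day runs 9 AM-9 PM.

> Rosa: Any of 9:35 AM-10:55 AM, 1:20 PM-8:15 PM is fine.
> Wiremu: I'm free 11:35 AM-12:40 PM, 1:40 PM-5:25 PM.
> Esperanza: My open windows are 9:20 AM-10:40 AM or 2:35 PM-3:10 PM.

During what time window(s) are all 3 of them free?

Rosa ∩ Wiremu: 13:40-17:25.
Rosa ∩ Wiremu ∩ Esperanza: 14:35-15:10.

14:35-15:10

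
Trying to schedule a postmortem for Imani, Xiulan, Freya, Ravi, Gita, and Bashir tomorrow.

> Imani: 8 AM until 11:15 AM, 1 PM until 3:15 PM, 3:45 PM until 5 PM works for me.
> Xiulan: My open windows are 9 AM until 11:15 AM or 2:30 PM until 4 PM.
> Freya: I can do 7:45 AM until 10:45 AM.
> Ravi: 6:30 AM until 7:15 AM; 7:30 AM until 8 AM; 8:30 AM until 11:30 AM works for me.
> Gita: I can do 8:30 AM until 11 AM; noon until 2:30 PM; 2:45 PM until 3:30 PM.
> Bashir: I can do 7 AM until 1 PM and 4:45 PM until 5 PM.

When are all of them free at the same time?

Imani ∩ Xiulan: 09:00-11:15, 14:30-15:15, 15:45-16:00.
Imani ∩ Xiulan ∩ Freya: 09:00-10:45.
Imani ∩ Xiulan ∩ Freya ∩ Ravi: 09:00-10:45.
Imani ∩ Xiulan ∩ Freya ∩ Ravi ∩ Gita: 09:00-10:45.
Imani ∩ Xiulan ∩ Freya ∩ Ravi ∩ Gita ∩ Bashir: 09:00-10:45.

09:00-10:45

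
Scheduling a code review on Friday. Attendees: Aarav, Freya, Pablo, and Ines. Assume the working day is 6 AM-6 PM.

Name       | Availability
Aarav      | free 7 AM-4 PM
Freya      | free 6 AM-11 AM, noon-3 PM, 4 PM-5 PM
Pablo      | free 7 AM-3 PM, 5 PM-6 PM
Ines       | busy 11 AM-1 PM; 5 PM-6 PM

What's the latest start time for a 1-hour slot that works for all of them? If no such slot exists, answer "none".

Aarav free: 07:00-16:00.
Freya free: 06:00-11:00, 12:00-15:00, 16:00-17:00.
Pablo free: 07:00-15:00, 17:00-18:00.
Ines free: 06:00-11:00, 13:00-17:00 (invert busy blocks within the working day).
Aarav ∩ Freya: 07:00-11:00, 12:00-15:00.
Aarav ∩ Freya ∩ Pablo: 07:00-11:00, 12:00-15:00.
Aarav ∩ Freya ∩ Pablo ∩ Ines: 07:00-11:00, 13:00-15:00.
Those are the intersection windows.
The last common window of at least 60 minutes is 13:00-15:00; a 60-minute meeting can start as late as 14:00 and still end by 15:00.

14:00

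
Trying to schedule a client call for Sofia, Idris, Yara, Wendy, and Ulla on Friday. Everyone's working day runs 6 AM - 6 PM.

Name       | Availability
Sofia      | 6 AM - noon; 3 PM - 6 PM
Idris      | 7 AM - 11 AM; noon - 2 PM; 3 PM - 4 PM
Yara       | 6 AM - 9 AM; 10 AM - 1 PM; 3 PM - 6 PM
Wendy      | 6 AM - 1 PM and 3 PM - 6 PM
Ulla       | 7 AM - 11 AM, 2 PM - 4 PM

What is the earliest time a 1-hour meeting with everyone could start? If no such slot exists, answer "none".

07:00

Sofia ∩ Idris: 07:00-11:00, 15:00-16:00.
Sofia ∩ Idris ∩ Yara: 07:00-09:00, 10:00-11:00, 15:00-16:00.
Sofia ∩ Idris ∩ Yara ∩ Wendy: 07:00-09:00, 10:00-11:00, 15:00-16:00.
Sofia ∩ Idris ∩ Yara ∩ Wendy ∩ Ulla: 07:00-09:00, 10:00-11:00, 15:00-16:00.
The first common window of at least 60 minutes is 07:00-09:00, so the earliest start is 07:00.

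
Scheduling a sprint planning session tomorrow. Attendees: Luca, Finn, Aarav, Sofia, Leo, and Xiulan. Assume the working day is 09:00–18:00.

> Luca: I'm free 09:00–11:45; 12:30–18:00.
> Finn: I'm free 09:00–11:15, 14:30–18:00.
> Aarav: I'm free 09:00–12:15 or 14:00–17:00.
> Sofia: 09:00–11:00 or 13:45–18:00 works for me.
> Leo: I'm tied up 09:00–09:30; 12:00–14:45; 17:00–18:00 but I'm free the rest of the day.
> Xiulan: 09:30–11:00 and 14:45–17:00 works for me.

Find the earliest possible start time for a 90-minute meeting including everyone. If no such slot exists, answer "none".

Luca free: 09:00-11:45, 12:30-18:00.
Finn free: 09:00-11:15, 14:30-18:00.
Aarav free: 09:00-12:15, 14:00-17:00.
Sofia free: 09:00-11:00, 13:45-18:00.
Leo free: 09:30-12:00, 14:45-17:00 (invert busy blocks within the working day).
Xiulan free: 09:30-11:00, 14:45-17:00.
Luca ∩ Finn: 09:00-11:15, 14:30-18:00.
Luca ∩ Finn ∩ Aarav: 09:00-11:15, 14:30-17:00.
Luca ∩ Finn ∩ Aarav ∩ Sofia: 09:00-11:00, 14:30-17:00.
Luca ∩ Finn ∩ Aarav ∩ Sofia ∩ Leo: 09:30-11:00, 14:45-17:00.
Luca ∩ Finn ∩ Aarav ∩ Sofia ∩ Leo ∩ Xiulan: 09:30-11:00, 14:45-17:00.
Those are the intersection windows.
The first common window of at least 90 minutes is 09:30-11:00, so the earliest start is 09:30.

09:30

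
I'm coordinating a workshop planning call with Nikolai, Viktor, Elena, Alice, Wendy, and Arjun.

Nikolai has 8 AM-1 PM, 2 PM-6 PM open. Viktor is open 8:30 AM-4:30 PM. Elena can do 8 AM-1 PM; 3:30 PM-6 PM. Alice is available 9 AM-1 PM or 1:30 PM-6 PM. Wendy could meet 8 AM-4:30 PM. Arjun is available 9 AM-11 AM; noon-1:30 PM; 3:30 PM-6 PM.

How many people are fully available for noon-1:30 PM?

Viktor, Wendy, and Arjun can make the full 12:00-13:30 slot — that's 3.

3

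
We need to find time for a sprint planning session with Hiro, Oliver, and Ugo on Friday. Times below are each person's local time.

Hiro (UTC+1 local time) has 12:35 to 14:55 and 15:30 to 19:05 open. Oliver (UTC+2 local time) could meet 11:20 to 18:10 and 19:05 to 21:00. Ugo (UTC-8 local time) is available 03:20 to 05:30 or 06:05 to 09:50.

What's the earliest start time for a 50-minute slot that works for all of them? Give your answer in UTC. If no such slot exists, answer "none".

Hiro in UTC: 11:35-13:55, 14:30-18:05 (subtract 1h to convert from UTC+1).
Oliver in UTC: 09:20-16:10, 17:05-19:00 (subtract 2h to convert from UTC+2).
Ugo in UTC: 11:20-13:30, 14:05-17:50 (add 8h to convert from UTC-8).
Hiro ∩ Oliver: 11:35-13:55, 14:30-16:10, 17:05-18:05.
Hiro ∩ Oliver ∩ Ugo: 11:35-13:30, 14:30-16:10, 17:05-17:50.
The first common window of at least 50 minutes is 11:35-13:30, so the earliest start is 11:35.

11:35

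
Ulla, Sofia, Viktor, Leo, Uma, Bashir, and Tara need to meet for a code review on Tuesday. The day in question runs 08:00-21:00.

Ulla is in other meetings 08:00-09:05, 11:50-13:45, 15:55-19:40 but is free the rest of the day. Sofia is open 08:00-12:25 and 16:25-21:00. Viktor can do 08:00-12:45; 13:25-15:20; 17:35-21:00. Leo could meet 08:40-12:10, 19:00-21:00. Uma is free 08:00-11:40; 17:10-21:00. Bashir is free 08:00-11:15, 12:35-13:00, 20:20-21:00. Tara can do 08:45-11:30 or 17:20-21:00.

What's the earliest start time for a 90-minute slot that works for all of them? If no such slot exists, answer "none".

Ulla free: 09:05-11:50, 13:45-15:55, 19:40-21:00 (invert busy blocks within the working day).
Sofia free: 08:00-12:25, 16:25-21:00.
Viktor free: 08:00-12:45, 13:25-15:20, 17:35-21:00.
Leo free: 08:40-12:10, 19:00-21:00.
Uma free: 08:00-11:40, 17:10-21:00.
Bashir free: 08:00-11:15, 12:35-13:00, 20:20-21:00.
Tara free: 08:45-11:30, 17:20-21:00.
Ulla ∩ Sofia: 09:05-11:50, 19:40-21:00.
Ulla ∩ Sofia ∩ Viktor: 09:05-11:50, 19:40-21:00.
Ulla ∩ Sofia ∩ Viktor ∩ Leo: 09:05-11:50, 19:40-21:00.
Ulla ∩ Sofia ∩ Viktor ∩ Leo ∩ Uma: 09:05-11:40, 19:40-21:00.
Ulla ∩ Sofia ∩ Viktor ∩ Leo ∩ Uma ∩ Bashir: 09:05-11:15, 20:20-21:00.
Ulla ∩ Sofia ∩ Viktor ∩ Leo ∩ Uma ∩ Bashir ∩ Tara: 09:05-11:15, 20:20-21:00.
Those are the intersection windows.
The first common window of at least 90 minutes is 09:05-11:15, so the earliest start is 09:05.

09:05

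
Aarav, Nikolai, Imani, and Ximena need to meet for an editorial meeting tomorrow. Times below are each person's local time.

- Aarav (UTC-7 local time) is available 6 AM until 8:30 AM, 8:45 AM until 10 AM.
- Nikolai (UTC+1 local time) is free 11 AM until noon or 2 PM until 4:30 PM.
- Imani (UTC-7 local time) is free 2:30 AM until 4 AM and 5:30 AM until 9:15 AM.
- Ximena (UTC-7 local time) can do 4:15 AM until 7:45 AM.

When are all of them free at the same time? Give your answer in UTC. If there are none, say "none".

13:00-14:45

Aarav in UTC: 13:00-15:30, 15:45-17:00 (add 7h to convert from UTC-7).
Nikolai in UTC: 10:00-11:00, 13:00-15:30 (subtract 1h to convert from UTC+1).
Imani in UTC: 09:30-11:00, 12:30-16:15 (add 7h to convert from UTC-7).
Ximena in UTC: 11:15-14:45 (add 7h to convert from UTC-7).
Aarav ∩ Nikolai: 13:00-15:30.
Aarav ∩ Nikolai ∩ Imani: 13:00-15:30.
Aarav ∩ Nikolai ∩ Imani ∩ Ximena: 13:00-14:45.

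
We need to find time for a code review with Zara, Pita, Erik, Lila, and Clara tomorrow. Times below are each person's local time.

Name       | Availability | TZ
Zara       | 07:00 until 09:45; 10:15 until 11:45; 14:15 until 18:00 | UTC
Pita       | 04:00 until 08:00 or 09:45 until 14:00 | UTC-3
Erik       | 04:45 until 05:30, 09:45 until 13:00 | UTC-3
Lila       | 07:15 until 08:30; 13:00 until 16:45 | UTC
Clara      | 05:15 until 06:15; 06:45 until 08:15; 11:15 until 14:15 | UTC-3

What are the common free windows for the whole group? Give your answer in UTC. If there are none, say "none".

08:15-08:30, 14:15-16:00

Zara in UTC: 07:00-09:45, 10:15-11:45, 14:15-18:00.
Pita in UTC: 07:00-11:00, 12:45-17:00 (add 3h to convert from UTC-3).
Erik in UTC: 07:45-08:30, 12:45-16:00 (add 3h to convert from UTC-3).
Lila in UTC: 07:15-08:30, 13:00-16:45.
Clara in UTC: 08:15-09:15, 09:45-11:15, 14:15-17:15 (add 3h to convert from UTC-3).
Zara ∩ Pita: 07:00-09:45, 10:15-11:00, 14:15-17:00.
Zara ∩ Pita ∩ Erik: 07:45-08:30, 14:15-16:00.
Zara ∩ Pita ∩ Erik ∩ Lila: 07:45-08:30, 14:15-16:00.
Zara ∩ Pita ∩ Erik ∩ Lila ∩ Clara: 08:15-08:30, 14:15-16:00.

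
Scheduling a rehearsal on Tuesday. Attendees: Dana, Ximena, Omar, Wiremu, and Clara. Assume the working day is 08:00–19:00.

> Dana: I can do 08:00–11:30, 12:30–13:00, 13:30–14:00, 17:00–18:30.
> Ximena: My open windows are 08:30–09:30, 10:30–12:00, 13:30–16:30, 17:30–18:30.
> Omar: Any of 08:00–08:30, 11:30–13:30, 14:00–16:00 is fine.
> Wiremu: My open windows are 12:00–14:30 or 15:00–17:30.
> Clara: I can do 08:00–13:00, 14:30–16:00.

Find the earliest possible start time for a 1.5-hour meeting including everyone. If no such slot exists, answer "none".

none

Dana ∩ Ximena: 08:30-09:30, 10:30-11:30, 13:30-14:00, 17:30-18:30.
Dana ∩ Ximena ∩ Omar: ∅.
Dana ∩ Ximena ∩ Omar ∩ Wiremu: ∅.
Dana ∩ Ximena ∩ Omar ∩ Wiremu ∩ Clara: ∅.
There is no time when everyone is free.
No common window is at least 90 minutes long.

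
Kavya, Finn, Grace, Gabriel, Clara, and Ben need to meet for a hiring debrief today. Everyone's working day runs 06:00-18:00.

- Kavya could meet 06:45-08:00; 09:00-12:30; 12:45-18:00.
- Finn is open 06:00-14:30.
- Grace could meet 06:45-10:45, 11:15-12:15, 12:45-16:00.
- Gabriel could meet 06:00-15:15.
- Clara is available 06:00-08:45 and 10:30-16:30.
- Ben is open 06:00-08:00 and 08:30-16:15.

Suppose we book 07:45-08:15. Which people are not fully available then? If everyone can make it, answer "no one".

Kavya: not fully free for 07:45-08:15. Finn: free for 07:45-08:15. Grace: free for 07:45-08:15. Gabriel: free for 07:45-08:15. Clara: free for 07:45-08:15. Ben: not fully free for 07:45-08:15.

Ben, Kavya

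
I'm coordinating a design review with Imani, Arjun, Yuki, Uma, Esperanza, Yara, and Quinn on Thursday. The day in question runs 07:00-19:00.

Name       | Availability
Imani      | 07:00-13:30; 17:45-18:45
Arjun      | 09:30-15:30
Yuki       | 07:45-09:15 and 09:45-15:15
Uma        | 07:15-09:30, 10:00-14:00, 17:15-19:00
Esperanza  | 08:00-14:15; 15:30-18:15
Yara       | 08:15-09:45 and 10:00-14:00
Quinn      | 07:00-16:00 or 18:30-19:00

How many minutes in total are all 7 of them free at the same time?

210

Imani ∩ Arjun: 09:30-13:30.
Imani ∩ Arjun ∩ Yuki: 09:45-13:30.
Imani ∩ Arjun ∩ Yuki ∩ Uma: 10:00-13:30.
Imani ∩ Arjun ∩ Yuki ∩ Uma ∩ Esperanza: 10:00-13:30.
Imani ∩ Arjun ∩ Yuki ∩ Uma ∩ Esperanza ∩ Yara: 10:00-13:30.
Imani ∩ Arjun ∩ Yuki ∩ Uma ∩ Esperanza ∩ Yara ∩ Quinn: 10:00-13:30.
That's a single block of 210 minutes.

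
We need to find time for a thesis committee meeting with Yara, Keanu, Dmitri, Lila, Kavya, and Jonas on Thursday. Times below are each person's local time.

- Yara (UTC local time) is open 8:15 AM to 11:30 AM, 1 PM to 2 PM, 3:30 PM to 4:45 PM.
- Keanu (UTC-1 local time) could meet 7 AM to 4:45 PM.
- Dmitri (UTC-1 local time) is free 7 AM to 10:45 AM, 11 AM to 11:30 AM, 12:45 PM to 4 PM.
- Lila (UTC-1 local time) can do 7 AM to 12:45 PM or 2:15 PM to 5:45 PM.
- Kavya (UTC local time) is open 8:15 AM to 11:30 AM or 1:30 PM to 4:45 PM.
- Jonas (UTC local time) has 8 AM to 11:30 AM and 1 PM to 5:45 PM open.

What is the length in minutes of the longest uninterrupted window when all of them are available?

Yara in UTC: 08:15-11:30, 13:00-14:00, 15:30-16:45.
Keanu in UTC: 08:00-17:45 (add 1h to convert from UTC-1).
Dmitri in UTC: 08:00-11:45, 12:00-12:30, 13:45-17:00 (add 1h to convert from UTC-1).
Lila in UTC: 08:00-13:45, 15:15-18:45 (add 1h to convert from UTC-1).
Kavya in UTC: 08:15-11:30, 13:30-16:45.
Jonas in UTC: 08:00-11:30, 13:00-17:45.
Yara ∩ Keanu: 08:15-11:30, 13:00-14:00, 15:30-16:45.
Yara ∩ Keanu ∩ Dmitri: 08:15-11:30, 13:45-14:00, 15:30-16:45.
Yara ∩ Keanu ∩ Dmitri ∩ Lila: 08:15-11:30, 15:30-16:45.
Yara ∩ Keanu ∩ Dmitri ∩ Lila ∩ Kavya: 08:15-11:30, 15:30-16:45.
Yara ∩ Keanu ∩ Dmitri ∩ Lila ∩ Kavya ∩ Jonas: 08:15-11:30, 15:30-16:45.
The longest is 08:15-11:30 at 195 minutes.

195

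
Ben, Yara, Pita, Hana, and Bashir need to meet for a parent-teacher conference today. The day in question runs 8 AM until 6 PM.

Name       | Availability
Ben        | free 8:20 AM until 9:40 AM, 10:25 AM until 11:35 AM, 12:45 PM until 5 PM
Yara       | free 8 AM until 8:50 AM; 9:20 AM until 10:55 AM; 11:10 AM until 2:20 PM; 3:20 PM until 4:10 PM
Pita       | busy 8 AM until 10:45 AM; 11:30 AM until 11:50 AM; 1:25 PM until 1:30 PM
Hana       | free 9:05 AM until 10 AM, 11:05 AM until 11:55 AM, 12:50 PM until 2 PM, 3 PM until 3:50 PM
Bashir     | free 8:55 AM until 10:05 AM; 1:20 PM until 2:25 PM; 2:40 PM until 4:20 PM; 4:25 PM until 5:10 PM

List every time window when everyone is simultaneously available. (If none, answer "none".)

13:20-13:25, 13:30-14:00, 15:20-15:50

Ben free: 08:20-09:40, 10:25-11:35, 12:45-17:00.
Yara free: 08:00-08:50, 09:20-10:55, 11:10-14:20, 15:20-16:10.
Pita free: 10:45-11:30, 11:50-13:25, 13:30-18:00 (invert busy blocks within the working day).
Hana free: 09:05-10:00, 11:05-11:55, 12:50-14:00, 15:00-15:50.
Bashir free: 08:55-10:05, 13:20-14:25, 14:40-16:20, 16:25-17:10.
Ben ∩ Yara: 08:20-08:50, 09:20-09:40, 10:25-10:55, 11:10-11:35, 12:45-14:20, 15:20-16:10.
Ben ∩ Yara ∩ Pita: 10:45-10:55, 11:10-11:30, 12:45-13:25, 13:30-14:20, 15:20-16:10.
Ben ∩ Yara ∩ Pita ∩ Hana: 11:10-11:30, 12:50-13:25, 13:30-14:00, 15:20-15:50.
Ben ∩ Yara ∩ Pita ∩ Hana ∩ Bashir: 13:20-13:25, 13:30-14:00, 15:20-15:50.
So the common availability across everyone is 13:20-13:25, 13:30-14:00, 15:20-15:50.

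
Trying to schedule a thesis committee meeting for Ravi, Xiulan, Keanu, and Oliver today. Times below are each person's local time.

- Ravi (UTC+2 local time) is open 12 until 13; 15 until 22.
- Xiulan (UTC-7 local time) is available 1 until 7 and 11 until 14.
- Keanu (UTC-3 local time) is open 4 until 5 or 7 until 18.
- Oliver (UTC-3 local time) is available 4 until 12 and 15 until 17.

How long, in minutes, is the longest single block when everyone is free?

120

Ravi in UTC: 10:00-11:00, 13:00-20:00 (subtract 2h to convert from UTC+2).
Xiulan in UTC: 08:00-14:00, 18:00-21:00 (add 7h to convert from UTC-7).
Keanu in UTC: 07:00-08:00, 10:00-21:00 (add 3h to convert from UTC-3).
Oliver in UTC: 07:00-15:00, 18:00-20:00 (add 3h to convert from UTC-3).
Ravi ∩ Xiulan: 10:00-11:00, 13:00-14:00, 18:00-20:00.
Ravi ∩ Xiulan ∩ Keanu: 10:00-11:00, 13:00-14:00, 18:00-20:00.
Ravi ∩ Xiulan ∩ Keanu ∩ Oliver: 10:00-11:00, 13:00-14:00, 18:00-20:00.
The longest is 18:00-20:00 at 120 minutes.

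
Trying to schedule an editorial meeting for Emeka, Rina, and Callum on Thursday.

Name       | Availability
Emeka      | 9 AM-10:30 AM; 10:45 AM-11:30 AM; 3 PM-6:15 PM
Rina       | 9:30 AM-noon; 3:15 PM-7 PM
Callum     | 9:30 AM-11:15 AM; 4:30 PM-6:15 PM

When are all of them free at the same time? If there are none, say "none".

Emeka ∩ Rina: 09:30-10:30, 10:45-11:30, 15:15-18:15.
Emeka ∩ Rina ∩ Callum: 09:30-10:30, 10:45-11:15, 16:30-18:15.
So the common availability across everyone is 09:30-10:30, 10:45-11:15, 16:30-18:15.

09:30-10:30, 10:45-11:15, 16:30-18:15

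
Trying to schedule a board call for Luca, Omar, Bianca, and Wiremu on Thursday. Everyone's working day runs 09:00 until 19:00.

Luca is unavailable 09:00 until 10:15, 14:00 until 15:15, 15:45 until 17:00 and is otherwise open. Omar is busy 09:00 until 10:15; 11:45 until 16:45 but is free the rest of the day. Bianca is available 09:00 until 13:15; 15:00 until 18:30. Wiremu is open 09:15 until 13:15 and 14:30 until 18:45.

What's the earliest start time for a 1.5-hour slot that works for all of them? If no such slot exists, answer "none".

Luca free: 10:15-14:00, 15:15-15:45, 17:00-19:00 (invert busy blocks within the working day).
Omar free: 10:15-11:45, 16:45-19:00 (invert busy blocks within the working day).
Bianca free: 09:00-13:15, 15:00-18:30.
Wiremu free: 09:15-13:15, 14:30-18:45.
Luca ∩ Omar: 10:15-11:45, 17:00-19:00.
Luca ∩ Omar ∩ Bianca: 10:15-11:45, 17:00-18:30.
Luca ∩ Omar ∩ Bianca ∩ Wiremu: 10:15-11:45, 17:00-18:30.
The first common window of at least 90 minutes is 10:15-11:45, so the earliest start is 10:15.

10:15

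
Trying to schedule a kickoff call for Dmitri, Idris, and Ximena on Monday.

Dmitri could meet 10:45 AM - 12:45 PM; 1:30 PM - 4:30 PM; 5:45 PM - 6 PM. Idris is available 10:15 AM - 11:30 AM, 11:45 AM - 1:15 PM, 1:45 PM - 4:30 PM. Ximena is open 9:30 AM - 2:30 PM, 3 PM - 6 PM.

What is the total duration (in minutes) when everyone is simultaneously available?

Dmitri ∩ Idris: 10:45-11:30, 11:45-12:45, 13:45-16:30.
Dmitri ∩ Idris ∩ Ximena: 10:45-11:30, 11:45-12:45, 13:45-14:30, 15:00-16:30.
Summing the common windows: 45 + 60 + 45 + 90 = 240 minutes.

240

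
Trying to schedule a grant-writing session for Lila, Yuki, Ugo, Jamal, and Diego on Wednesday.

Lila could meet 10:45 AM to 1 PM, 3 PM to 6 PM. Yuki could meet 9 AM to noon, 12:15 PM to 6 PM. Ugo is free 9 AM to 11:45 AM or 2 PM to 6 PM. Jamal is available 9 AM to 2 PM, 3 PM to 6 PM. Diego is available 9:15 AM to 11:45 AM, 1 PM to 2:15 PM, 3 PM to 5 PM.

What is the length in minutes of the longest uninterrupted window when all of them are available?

120

Lila ∩ Yuki: 10:45-12:00, 12:15-13:00, 15:00-18:00.
Lila ∩ Yuki ∩ Ugo: 10:45-11:45, 15:00-18:00.
Lila ∩ Yuki ∩ Ugo ∩ Jamal: 10:45-11:45, 15:00-18:00.
Lila ∩ Yuki ∩ Ugo ∩ Jamal ∩ Diego: 10:45-11:45, 15:00-17:00.
Those are the intersection windows.
The longest is 15:00-17:00 at 120 minutes.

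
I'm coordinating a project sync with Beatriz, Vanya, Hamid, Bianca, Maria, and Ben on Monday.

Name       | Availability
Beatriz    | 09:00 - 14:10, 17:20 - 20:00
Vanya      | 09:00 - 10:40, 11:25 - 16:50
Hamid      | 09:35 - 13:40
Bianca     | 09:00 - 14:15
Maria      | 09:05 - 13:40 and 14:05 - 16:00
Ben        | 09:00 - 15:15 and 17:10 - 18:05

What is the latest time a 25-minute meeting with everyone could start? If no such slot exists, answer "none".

Beatriz ∩ Vanya: 09:00-10:40, 11:25-14:10.
Beatriz ∩ Vanya ∩ Hamid: 09:35-10:40, 11:25-13:40.
Beatriz ∩ Vanya ∩ Hamid ∩ Bianca: 09:35-10:40, 11:25-13:40.
Beatriz ∩ Vanya ∩ Hamid ∩ Bianca ∩ Maria: 09:35-10:40, 11:25-13:40.
Beatriz ∩ Vanya ∩ Hamid ∩ Bianca ∩ Maria ∩ Ben: 09:35-10:40, 11:25-13:40.
Those are the intersection windows.
The last common window of at least 25 minutes is 11:25-13:40; a 25-minute meeting can start as late as 13:15 and still end by 13:40.

13:15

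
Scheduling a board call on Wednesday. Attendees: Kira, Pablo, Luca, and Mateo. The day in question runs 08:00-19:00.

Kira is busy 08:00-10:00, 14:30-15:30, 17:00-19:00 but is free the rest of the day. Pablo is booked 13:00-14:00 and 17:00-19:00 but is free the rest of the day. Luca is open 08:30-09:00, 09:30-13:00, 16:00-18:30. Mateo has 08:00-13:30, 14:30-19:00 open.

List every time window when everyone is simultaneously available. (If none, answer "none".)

10:00-13:00, 16:00-17:00

Kira free: 10:00-14:30, 15:30-17:00 (invert busy blocks within the working day).
Pablo free: 08:00-13:00, 14:00-17:00 (invert busy blocks within the working day).
Luca free: 08:30-09:00, 09:30-13:00, 16:00-18:30.
Mateo free: 08:00-13:30, 14:30-19:00.
Kira ∩ Pablo: 10:00-13:00, 14:00-14:30, 15:30-17:00.
Kira ∩ Pablo ∩ Luca: 10:00-13:00, 16:00-17:00.
Kira ∩ Pablo ∩ Luca ∩ Mateo: 10:00-13:00, 16:00-17:00.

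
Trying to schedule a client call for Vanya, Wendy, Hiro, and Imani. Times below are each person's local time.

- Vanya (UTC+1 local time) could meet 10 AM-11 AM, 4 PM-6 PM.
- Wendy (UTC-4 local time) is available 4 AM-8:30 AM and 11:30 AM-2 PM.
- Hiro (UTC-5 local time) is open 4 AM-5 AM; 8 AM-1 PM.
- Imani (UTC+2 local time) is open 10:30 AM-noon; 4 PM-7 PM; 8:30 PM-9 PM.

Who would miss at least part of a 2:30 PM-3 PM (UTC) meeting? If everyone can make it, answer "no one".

Vanya, Wendy

Vanya in UTC: 09:00-10:00, 15:00-17:00 (subtract 1h to convert from UTC+1).
Wendy in UTC: 08:00-12:30, 15:30-18:00 (add 4h to convert from UTC-4).
Hiro in UTC: 09:00-10:00, 13:00-18:00 (add 5h to convert from UTC-5).
Imani in UTC: 08:30-10:00, 14:00-17:00, 18:30-19:00 (subtract 2h to convert from UTC+2).
Vanya: not fully free for 14:30-15:00. Wendy: not fully free for 14:30-15:00. Hiro: free for 14:30-15:00. Imani: free for 14:30-15:00.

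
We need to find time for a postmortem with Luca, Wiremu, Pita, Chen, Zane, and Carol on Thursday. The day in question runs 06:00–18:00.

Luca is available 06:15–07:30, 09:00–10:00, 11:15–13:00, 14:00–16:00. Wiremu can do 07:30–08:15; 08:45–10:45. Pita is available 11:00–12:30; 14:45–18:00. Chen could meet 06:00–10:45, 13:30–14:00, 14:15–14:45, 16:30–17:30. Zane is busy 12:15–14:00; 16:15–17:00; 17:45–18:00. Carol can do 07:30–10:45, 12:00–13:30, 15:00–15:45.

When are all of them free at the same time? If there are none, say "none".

none

Luca free: 06:15-07:30, 09:00-10:00, 11:15-13:00, 14:00-16:00.
Wiremu free: 07:30-08:15, 08:45-10:45.
Pita free: 11:00-12:30, 14:45-18:00.
Chen free: 06:00-10:45, 13:30-14:00, 14:15-14:45, 16:30-17:30.
Zane free: 06:00-12:15, 14:00-16:15, 17:00-17:45 (invert busy blocks within the working day).
Carol free: 07:30-10:45, 12:00-13:30, 15:00-15:45.
Luca ∩ Wiremu: 09:00-10:00.
Luca ∩ Wiremu ∩ Pita: ∅.
Luca ∩ Wiremu ∩ Pita ∩ Chen: ∅.
Luca ∩ Wiremu ∩ Pita ∩ Chen ∩ Zane: ∅.
Luca ∩ Wiremu ∩ Pita ∩ Chen ∩ Zane ∩ Carol: ∅.
There is no time when everyone is free.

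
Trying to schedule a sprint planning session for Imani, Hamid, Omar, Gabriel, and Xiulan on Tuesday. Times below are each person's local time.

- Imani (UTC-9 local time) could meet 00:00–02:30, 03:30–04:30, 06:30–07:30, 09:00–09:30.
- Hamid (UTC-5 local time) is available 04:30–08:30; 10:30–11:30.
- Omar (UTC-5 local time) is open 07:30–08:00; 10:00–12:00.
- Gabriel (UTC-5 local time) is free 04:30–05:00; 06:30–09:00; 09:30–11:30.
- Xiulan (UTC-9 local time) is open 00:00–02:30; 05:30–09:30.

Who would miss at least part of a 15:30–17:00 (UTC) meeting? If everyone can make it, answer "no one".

Gabriel, Hamid, Imani

Imani in UTC: 09:00-11:30, 12:30-13:30, 15:30-16:30, 18:00-18:30 (add 9h to convert from UTC-9).
Hamid in UTC: 09:30-13:30, 15:30-16:30 (add 5h to convert from UTC-5).
Omar in UTC: 12:30-13:00, 15:00-17:00 (add 5h to convert from UTC-5).
Gabriel in UTC: 09:30-10:00, 11:30-14:00, 14:30-16:30 (add 5h to convert from UTC-5).
Xiulan in UTC: 09:00-11:30, 14:30-18:30 (add 9h to convert from UTC-9).
Imani: not fully free for 15:30-17:00. Hamid: not fully free for 15:30-17:00. Omar: free for 15:30-17:00. Gabriel: not fully free for 15:30-17:00. Xiulan: free for 15:30-17:00.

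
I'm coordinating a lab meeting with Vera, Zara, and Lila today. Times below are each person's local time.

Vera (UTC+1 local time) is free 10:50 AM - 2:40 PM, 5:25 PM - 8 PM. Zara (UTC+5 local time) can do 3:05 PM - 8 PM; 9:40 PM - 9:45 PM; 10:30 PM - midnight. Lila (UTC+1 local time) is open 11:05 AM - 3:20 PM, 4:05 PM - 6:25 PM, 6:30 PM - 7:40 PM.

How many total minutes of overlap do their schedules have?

Vera in UTC: 09:50-13:40, 16:25-19:00 (subtract 1h to convert from UTC+1).
Zara in UTC: 10:05-15:00, 16:40-16:45, 17:30-19:00 (subtract 5h to convert from UTC+5).
Lila in UTC: 10:05-14:20, 15:05-17:25, 17:30-18:40 (subtract 1h to convert from UTC+1).
Vera ∩ Zara: 10:05-13:40, 16:40-16:45, 17:30-19:00.
Vera ∩ Zara ∩ Lila: 10:05-13:40, 16:40-16:45, 17:30-18:40.
Those are the intersection windows.
Summing the common windows: 215 + 5 + 70 = 290 minutes.

290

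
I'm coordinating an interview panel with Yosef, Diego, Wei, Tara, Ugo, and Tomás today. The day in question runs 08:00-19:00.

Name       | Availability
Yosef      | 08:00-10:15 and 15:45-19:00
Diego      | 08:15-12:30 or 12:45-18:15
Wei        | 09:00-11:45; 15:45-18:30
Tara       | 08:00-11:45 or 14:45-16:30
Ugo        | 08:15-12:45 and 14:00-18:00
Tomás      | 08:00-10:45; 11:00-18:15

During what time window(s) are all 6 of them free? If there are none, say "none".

Yosef ∩ Diego: 08:15-10:15, 15:45-18:15.
Yosef ∩ Diego ∩ Wei: 09:00-10:15, 15:45-18:15.
Yosef ∩ Diego ∩ Wei ∩ Tara: 09:00-10:15, 15:45-16:30.
Yosef ∩ Diego ∩ Wei ∩ Tara ∩ Ugo: 09:00-10:15, 15:45-16:30.
Yosef ∩ Diego ∩ Wei ∩ Tara ∩ Ugo ∩ Tomás: 09:00-10:15, 15:45-16:30.
Those are the intersection windows.

09:00-10:15, 15:45-16:30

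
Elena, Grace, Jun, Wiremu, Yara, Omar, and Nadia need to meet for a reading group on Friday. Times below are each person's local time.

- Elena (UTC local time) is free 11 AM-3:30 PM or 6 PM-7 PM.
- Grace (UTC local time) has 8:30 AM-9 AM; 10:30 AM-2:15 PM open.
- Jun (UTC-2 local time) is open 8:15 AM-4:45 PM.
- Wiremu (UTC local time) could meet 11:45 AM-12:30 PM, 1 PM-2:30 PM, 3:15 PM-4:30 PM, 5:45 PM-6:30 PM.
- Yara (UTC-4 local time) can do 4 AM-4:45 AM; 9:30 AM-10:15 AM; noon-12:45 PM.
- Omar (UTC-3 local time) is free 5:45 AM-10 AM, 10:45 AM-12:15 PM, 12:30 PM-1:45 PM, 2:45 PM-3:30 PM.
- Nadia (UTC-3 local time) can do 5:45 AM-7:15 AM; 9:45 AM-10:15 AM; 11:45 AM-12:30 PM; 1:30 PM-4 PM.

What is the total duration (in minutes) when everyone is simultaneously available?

0

Elena in UTC: 11:00-15:30, 18:00-19:00.
Grace in UTC: 08:30-09:00, 10:30-14:15.
Jun in UTC: 10:15-18:45 (add 2h to convert from UTC-2).
Wiremu in UTC: 11:45-12:30, 13:00-14:30, 15:15-16:30, 17:45-18:30.
Yara in UTC: 08:00-08:45, 13:30-14:15, 16:00-16:45 (add 4h to convert from UTC-4).
Omar in UTC: 08:45-13:00, 13:45-15:15, 15:30-16:45, 17:45-18:30 (add 3h to convert from UTC-3).
Nadia in UTC: 08:45-10:15, 12:45-13:15, 14:45-15:30, 16:30-19:00 (add 3h to convert from UTC-3).
Elena ∩ Grace: 11:00-14:15.
Elena ∩ Grace ∩ Jun: 11:00-14:15.
Elena ∩ Grace ∩ Jun ∩ Wiremu: 11:45-12:30, 13:00-14:15.
Elena ∩ Grace ∩ Jun ∩ Wiremu ∩ Yara: 13:30-14:15.
Elena ∩ Grace ∩ Jun ∩ Wiremu ∩ Yara ∩ Omar: 13:45-14:15.
Elena ∩ Grace ∩ Jun ∩ Wiremu ∩ Yara ∩ Omar ∩ Nadia: ∅.
There is no time when everyone is free.
There is no common window, so the total is 0 minutes.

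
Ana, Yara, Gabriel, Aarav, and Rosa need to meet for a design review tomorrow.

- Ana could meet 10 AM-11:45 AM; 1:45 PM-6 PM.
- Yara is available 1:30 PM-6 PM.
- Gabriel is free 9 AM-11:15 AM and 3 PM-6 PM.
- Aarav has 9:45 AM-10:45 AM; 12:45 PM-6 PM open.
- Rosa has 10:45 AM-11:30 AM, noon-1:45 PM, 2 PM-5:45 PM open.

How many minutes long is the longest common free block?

165

Ana ∩ Yara: 13:45-18:00.
Ana ∩ Yara ∩ Gabriel: 15:00-18:00.
Ana ∩ Yara ∩ Gabriel ∩ Aarav: 15:00-18:00.
Ana ∩ Yara ∩ Gabriel ∩ Aarav ∩ Rosa: 15:00-17:45.
The longest is 15:00-17:45 at 165 minutes.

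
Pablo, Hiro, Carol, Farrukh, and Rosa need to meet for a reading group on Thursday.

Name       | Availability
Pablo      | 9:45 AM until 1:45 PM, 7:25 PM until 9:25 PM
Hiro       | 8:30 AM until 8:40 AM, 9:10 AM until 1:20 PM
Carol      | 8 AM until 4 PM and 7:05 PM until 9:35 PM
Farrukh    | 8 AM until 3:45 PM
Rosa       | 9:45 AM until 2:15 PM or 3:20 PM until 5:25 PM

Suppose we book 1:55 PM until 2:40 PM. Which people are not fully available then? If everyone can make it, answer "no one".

Pablo: not fully free for 13:55-14:40. Hiro: not fully free for 13:55-14:40. Carol: free for 13:55-14:40. Farrukh: free for 13:55-14:40. Rosa: not fully free for 13:55-14:40.

Hiro, Pablo, Rosa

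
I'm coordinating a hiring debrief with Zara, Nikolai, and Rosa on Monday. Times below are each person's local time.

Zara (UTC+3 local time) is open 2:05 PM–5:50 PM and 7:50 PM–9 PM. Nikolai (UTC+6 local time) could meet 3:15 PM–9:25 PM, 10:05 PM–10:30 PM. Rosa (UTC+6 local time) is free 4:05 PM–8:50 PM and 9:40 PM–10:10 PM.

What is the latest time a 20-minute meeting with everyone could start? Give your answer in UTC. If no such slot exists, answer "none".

14:30

Zara in UTC: 11:05-14:50, 16:50-18:00 (subtract 3h to convert from UTC+3).
Nikolai in UTC: 09:15-15:25, 16:05-16:30 (subtract 6h to convert from UTC+6).
Rosa in UTC: 10:05-14:50, 15:40-16:10 (subtract 6h to convert from UTC+6).
Zara ∩ Nikolai: 11:05-14:50.
Zara ∩ Nikolai ∩ Rosa: 11:05-14:50.
So the common availability across everyone is 11:05-14:50.
The last common window of at least 20 minutes is 11:05-14:50; a 20-minute meeting can start as late as 14:30 and still end by 14:50.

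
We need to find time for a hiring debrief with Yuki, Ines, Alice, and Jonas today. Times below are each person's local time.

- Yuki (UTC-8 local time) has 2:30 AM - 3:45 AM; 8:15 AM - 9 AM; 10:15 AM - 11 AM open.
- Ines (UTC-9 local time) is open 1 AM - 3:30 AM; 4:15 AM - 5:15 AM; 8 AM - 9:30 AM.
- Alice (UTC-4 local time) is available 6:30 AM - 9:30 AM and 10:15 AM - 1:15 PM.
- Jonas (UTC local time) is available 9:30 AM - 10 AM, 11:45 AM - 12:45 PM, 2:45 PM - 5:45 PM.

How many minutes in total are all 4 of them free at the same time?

Yuki in UTC: 10:30-11:45, 16:15-17:00, 18:15-19:00 (add 8h to convert from UTC-8).
Ines in UTC: 10:00-12:30, 13:15-14:15, 17:00-18:30 (add 9h to convert from UTC-9).
Alice in UTC: 10:30-13:30, 14:15-17:15 (add 4h to convert from UTC-4).
Jonas in UTC: 09:30-10:00, 11:45-12:45, 14:45-17:45.
Yuki ∩ Ines: 10:30-11:45, 18:15-18:30.
Yuki ∩ Ines ∩ Alice: 10:30-11:45.
Yuki ∩ Ines ∩ Alice ∩ Jonas: ∅.
There is no time when everyone is free.
There is no common window, so the total is 0 minutes.

0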